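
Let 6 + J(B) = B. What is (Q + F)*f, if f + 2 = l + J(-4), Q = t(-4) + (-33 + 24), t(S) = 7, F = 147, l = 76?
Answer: 9280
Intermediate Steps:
J(B) = -6 + B
Q = -2 (Q = 7 + (-33 + 24) = 7 - 9 = -2)
f = 64 (f = -2 + (76 + (-6 - 4)) = -2 + (76 - 10) = -2 + 66 = 64)
(Q + F)*f = (-2 + 147)*64 = 145*64 = 9280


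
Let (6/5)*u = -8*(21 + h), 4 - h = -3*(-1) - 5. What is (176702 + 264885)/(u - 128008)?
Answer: -441587/128188 ≈ -3.4448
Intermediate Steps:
h = 6 (h = 4 - (-3*(-1) - 5) = 4 - (3 - 5) = 4 - 1*(-2) = 4 + 2 = 6)
u = -180 (u = 5*(-8*(21 + 6))/6 = 5*(-8*27)/6 = (⅚)*(-216) = -180)
(176702 + 264885)/(u - 128008) = (176702 + 264885)/(-180 - 128008) = 441587/(-128188) = 441587*(-1/128188) = -441587/128188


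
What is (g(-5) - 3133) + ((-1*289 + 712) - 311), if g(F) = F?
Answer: -3026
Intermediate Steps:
(g(-5) - 3133) + ((-1*289 + 712) - 311) = (-5 - 3133) + ((-1*289 + 712) - 311) = -3138 + ((-289 + 712) - 311) = -3138 + (423 - 311) = -3138 + 112 = -3026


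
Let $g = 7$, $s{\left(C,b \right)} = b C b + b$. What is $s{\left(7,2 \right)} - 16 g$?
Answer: $-82$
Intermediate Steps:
$s{\left(C,b \right)} = b + C b^{2}$ ($s{\left(C,b \right)} = C b b + b = C b^{2} + b = b + C b^{2}$)
$s{\left(7,2 \right)} - 16 g = 2 \left(1 + 7 \cdot 2\right) - 112 = 2 \left(1 + 14\right) - 112 = 2 \cdot 15 - 112 = 30 - 112 = -82$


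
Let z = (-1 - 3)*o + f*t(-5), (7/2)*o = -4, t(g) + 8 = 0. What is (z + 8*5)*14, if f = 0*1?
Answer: 624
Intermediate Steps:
f = 0
t(g) = -8 (t(g) = -8 + 0 = -8)
o = -8/7 (o = (2/7)*(-4) = -8/7 ≈ -1.1429)
z = 32/7 (z = (-1 - 3)*(-8/7) + 0*(-8) = -4*(-8/7) + 0 = 32/7 + 0 = 32/7 ≈ 4.5714)
(z + 8*5)*14 = (32/7 + 8*5)*14 = (32/7 + 40)*14 = (312/7)*14 = 624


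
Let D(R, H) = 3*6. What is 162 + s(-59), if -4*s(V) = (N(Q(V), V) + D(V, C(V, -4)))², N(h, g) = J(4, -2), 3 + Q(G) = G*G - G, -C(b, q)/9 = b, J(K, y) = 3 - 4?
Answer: 359/4 ≈ 89.750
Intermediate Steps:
J(K, y) = -1
C(b, q) = -9*b
Q(G) = -3 + G² - G (Q(G) = -3 + (G*G - G) = -3 + (G² - G) = -3 + G² - G)
N(h, g) = -1
D(R, H) = 18
s(V) = -289/4 (s(V) = -(-1 + 18)²/4 = -¼*17² = -¼*289 = -289/4)
162 + s(-59) = 162 - 289/4 = 359/4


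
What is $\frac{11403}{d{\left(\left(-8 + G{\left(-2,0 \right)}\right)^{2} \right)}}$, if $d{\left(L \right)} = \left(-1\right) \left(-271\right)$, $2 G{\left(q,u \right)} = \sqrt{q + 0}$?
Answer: $\frac{11403}{271} \approx 42.078$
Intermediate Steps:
$G{\left(q,u \right)} = \frac{\sqrt{q}}{2}$ ($G{\left(q,u \right)} = \frac{\sqrt{q + 0}}{2} = \frac{\sqrt{q}}{2}$)
$d{\left(L \right)} = 271$
$\frac{11403}{d{\left(\left(-8 + G{\left(-2,0 \right)}\right)^{2} \right)}} = \frac{11403}{271}$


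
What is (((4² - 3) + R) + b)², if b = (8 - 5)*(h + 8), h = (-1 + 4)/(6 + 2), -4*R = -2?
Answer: 95481/64 ≈ 1491.9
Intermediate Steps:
R = ½ (R = -¼*(-2) = ½ ≈ 0.50000)
h = 3/8 ≈ 0.37500
b = 201/8 (b = (8 - 5)*(3/8 + 8) = 3*(67/8) = 201/8 ≈ 25.125)
(((4² - 3) + R) + b)² = (((4² - 3) + ½) + 201/8)² = (((16 - 3) + ½) + 201/8)² = ((13 + ½) + 201/8)² = (27/2 + 201/8)² = (309/8)² = 95481/64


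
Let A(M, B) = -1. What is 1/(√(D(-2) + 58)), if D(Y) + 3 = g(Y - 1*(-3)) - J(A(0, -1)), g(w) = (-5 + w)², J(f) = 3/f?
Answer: √74/74 ≈ 0.11625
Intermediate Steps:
D(Y) = (-2 + Y)² (D(Y) = -3 + ((-5 + (Y - 1*(-3)))² - 3/(-1)) = -3 + ((-5 + (Y + 3))² - 3*(-1)) = -3 + ((-5 + (3 + Y))² - 1*(-3)) = -3 + ((-2 + Y)² + 3) = -3 + (3 + (-2 + Y)²) = (-2 + Y)²)
1/(√(D(-2) + 58)) = 1/(√((-2 - 2)² + 58)) = 1/(√((-4)² + 58)) = 1/(√(16 + 58)) = 1/(√74) = √74/74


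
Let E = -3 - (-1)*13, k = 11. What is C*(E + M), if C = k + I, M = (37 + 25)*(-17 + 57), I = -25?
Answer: -34860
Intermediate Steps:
E = 10 (E = -3 - 1*(-13) = -3 + 13 = 10)
M = 2480 (M = 62*40 = 2480)
C = -14 (C = 11 - 25 = -14)
C*(E + M) = -14*(10 + 2480) = -14*2490 = -34860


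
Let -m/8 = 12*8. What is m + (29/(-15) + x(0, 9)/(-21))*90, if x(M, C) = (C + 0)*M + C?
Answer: -6864/7 ≈ -980.57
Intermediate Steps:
m = -768 (m = -96*8 = -8*96 = -768)
x(M, C) = C + C*M (x(M, C) = C*M + C = C + C*M)
m + (29/(-15) + x(0, 9)/(-21))*90 = -768 + (29/(-15) + (9*(1 + 0))/(-21))*90 = -768 + (29*(-1/15) + (9*1)*(-1/21))*90 = -768 + (-29/15 + 9*(-1/21))*90 = -768 + (-29/15 - 3/7)*90 = -768 - 248/105*90 = -768 - 1488/7 = -6864/7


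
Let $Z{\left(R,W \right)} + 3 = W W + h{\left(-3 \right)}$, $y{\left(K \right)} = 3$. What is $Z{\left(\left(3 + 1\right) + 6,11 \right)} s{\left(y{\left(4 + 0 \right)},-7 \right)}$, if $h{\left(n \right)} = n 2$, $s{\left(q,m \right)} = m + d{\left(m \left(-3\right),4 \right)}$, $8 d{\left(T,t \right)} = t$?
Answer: $-728$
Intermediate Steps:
$d{\left(T,t \right)} = \frac{t}{8}$
$s{\left(q,m \right)} = \frac{1}{2} + m$ ($s{\left(q,m \right)} = m + \frac{1}{8} \cdot 4 = m + \frac{1}{2} = \frac{1}{2} + m$)
$h{\left(n \right)} = 2 n$
$Z{\left(R,W \right)} = -9 + W^{2}$ ($Z{\left(R,W \right)} = -3 + \left(W W + 2 \left(-3\right)\right) = -3 + \left(W^{2} - 6\right) = -3 + \left(-6 + W^{2}\right) = -9 + W^{2}$)
$Z{\left(\left(3 + 1\right) + 6,11 \right)} s{\left(y{\left(4 + 0 \right)},-7 \right)} = \left(-9 + 11^{2}\right) \left(\frac{1}{2} - 7\right) = \left(-9 + 121\right) \left(- \frac{13}{2}\right) = 112 \left(- \frac{13}{2}\right) = -728$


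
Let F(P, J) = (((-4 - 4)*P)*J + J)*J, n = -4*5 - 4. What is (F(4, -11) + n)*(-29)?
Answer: 109475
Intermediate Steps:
n = -24 (n = -20 - 4 = -24)
F(P, J) = J*(J - 8*J*P) (F(P, J) = ((-8*P)*J + J)*J = (-8*J*P + J)*J = (J - 8*J*P)*J = J*(J - 8*J*P))
(F(4, -11) + n)*(-29) = ((-11)**2*(1 - 8*4) - 24)*(-29) = (121*(1 - 32) - 24)*(-29) = (121*(-31) - 24)*(-29) = (-3751 - 24)*(-29) = -3775*(-29) = 109475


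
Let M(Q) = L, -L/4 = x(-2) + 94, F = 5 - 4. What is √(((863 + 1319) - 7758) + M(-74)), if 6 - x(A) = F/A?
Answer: 7*I*√122 ≈ 77.318*I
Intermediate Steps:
F = 1
x(A) = 6 - 1/A
L = -402 (L = -4*((6 - 1/(-2)) + 94) = -4*((6 - 1*(-½)) + 94) = -4*((6 + ½) + 94) = -4*(13/2 + 94) = -4*201/2 = -402)
M(Q) = -402
√(((863 + 1319) - 7758) + M(-74)) = √(((863 + 1319) - 7758) - 402) = √((2182 - 7758) - 402) = √(-5576 - 402) = √(-5978) = 7*I*√122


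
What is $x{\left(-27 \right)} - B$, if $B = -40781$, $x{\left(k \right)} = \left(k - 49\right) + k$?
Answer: $40678$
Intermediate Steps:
$x{\left(k \right)} = -49 + 2 k$ ($x{\left(k \right)} = \left(-49 + k\right) + k = -49 + 2 k$)
$x{\left(-27 \right)} - B = \left(-49 + 2 \left(-27\right)\right) - -40781 = \left(-49 - 54\right) + 40781 = -103 + 40781 = 40678$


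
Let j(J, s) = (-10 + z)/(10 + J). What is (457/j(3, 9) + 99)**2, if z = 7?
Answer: 31854736/9 ≈ 3.5394e+6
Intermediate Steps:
j(J, s) = -3/(10 + J) (j(J, s) = (-10 + 7)/(10 + J) = -3/(10 + J))
(457/j(3, 9) + 99)**2 = (457/((-3/(10 + 3))) + 99)**2 = (457/((-3/13)) + 99)**2 = (457/((-3*1/13)) + 99)**2 = (457/(-3/13) + 99)**2 = (457*(-13/3) + 99)**2 = (-5941/3 + 99)**2 = (-5644/3)**2 = 31854736/9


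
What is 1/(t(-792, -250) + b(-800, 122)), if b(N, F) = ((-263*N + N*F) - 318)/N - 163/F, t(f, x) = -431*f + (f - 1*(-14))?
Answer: 24400/8306542299 ≈ 2.9374e-6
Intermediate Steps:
t(f, x) = 14 - 430*f (t(f, x) = -431*f + (f + 14) = -431*f + (14 + f) = 14 - 430*f)
b(N, F) = -163/F + (-318 - 263*N + F*N)/N (b(N, F) = ((-263*N + F*N) - 318)/N - 163/F = (-318 - 263*N + F*N)/N - 163/F = -163/F + (-318 - 263*N + F*N)/N)
1/(t(-792, -250) + b(-800, 122)) = 1/((14 - 430*(-792)) + (-263 + 122 - 318/(-800) - 163/122)) = 1/((14 + 340560) + (-263 + 122 - 318*(-1/800) - 163*1/122)) = 1/(340574 + (-263 + 122 + 159/400 - 163/122)) = 1/(340574 - 3463301/24400) = 1/(8306542299/24400) = 24400/8306542299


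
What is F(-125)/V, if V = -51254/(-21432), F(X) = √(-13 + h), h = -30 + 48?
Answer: 10716*√5/25627 ≈ 0.93502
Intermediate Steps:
h = 18
F(X) = √5 (F(X) = √(-13 + 18) = √5)
V = 25627/10716 (V = -51254*(-1/21432) = 25627/10716 ≈ 2.3915)
F(-125)/V = √5/(25627/10716) = √5*(10716/25627) = 10716*√5/25627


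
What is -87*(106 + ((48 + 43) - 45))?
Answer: -13224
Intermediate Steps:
-87*(106 + ((48 + 43) - 45)) = -87*(106 + (91 - 45)) = -87*(106 + 46) = -87*152 = -13224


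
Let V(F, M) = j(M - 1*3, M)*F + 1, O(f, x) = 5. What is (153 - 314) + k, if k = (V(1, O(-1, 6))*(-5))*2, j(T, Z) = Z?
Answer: -221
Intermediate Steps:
V(F, M) = 1 + F*M (V(F, M) = M*F + 1 = F*M + 1 = 1 + F*M)
k = -60 (k = ((1 + 1*5)*(-5))*2 = ((1 + 5)*(-5))*2 = (6*(-5))*2 = -30*2 = -60)
(153 - 314) + k = (153 - 314) - 60 = -161 - 60 = -221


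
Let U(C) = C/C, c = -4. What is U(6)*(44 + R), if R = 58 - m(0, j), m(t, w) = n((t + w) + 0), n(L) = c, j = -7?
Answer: 106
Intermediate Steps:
n(L) = -4
m(t, w) = -4
U(C) = 1
R = 62 (R = 58 - 1*(-4) = 58 + 4 = 62)
U(6)*(44 + R) = 1*(44 + 62) = 1*106 = 106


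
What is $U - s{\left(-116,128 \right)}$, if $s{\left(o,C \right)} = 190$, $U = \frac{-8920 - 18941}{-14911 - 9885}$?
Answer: $- \frac{4683379}{24796} \approx -188.88$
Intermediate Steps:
$U = \frac{27861}{24796}$ ($U = - \frac{27861}{-24796} = \left(-27861\right) \left(- \frac{1}{24796}\right) = \frac{27861}{24796} \approx 1.1236$)
$U - s{\left(-116,128 \right)} = \frac{27861}{24796} - 190 = - \frac{4683379}{24796}$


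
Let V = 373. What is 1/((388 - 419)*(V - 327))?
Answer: -1/1426 ≈ -0.00070126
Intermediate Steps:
1/((388 - 419)*(V - 327)) = 1/((388 - 419)*(373 - 327)) = 1/(-31*46) = 1/(-1426) = -1/1426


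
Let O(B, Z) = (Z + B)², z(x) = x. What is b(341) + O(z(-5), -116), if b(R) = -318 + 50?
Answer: 14373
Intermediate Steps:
b(R) = -268
O(B, Z) = (B + Z)²
b(341) + O(z(-5), -116) = -268 + (-5 - 116)² = -268 + (-121)² = -268 + 14641 = 14373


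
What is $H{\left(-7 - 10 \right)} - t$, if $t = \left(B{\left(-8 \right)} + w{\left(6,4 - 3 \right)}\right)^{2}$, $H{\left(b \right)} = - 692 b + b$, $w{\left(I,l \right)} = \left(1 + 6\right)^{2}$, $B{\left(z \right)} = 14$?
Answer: $7778$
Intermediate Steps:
$w{\left(I,l \right)} = 49$ ($w{\left(I,l \right)} = 7^{2} = 49$)
$H{\left(b \right)} = - 691 b$
$t = 3969$ ($t = \left(14 + 49\right)^{2} = 63^{2} = 3969$)
$H{\left(-7 - 10 \right)} - t = - 691 \left(-7 - 10\right) - 3969 = \left(-691\right) \left(-17\right) - 3969 = 11747 - 3969 = 7778$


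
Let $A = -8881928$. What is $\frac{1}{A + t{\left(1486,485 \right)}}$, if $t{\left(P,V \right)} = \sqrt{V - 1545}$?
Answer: $- \frac{2220482}{19722161249561} - \frac{i \sqrt{265}}{39444322499122} \approx -1.1259 \cdot 10^{-7} - 4.127 \cdot 10^{-13} i$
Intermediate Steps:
$t{\left(P,V \right)} = \sqrt{-1545 + V}$
$\frac{1}{A + t{\left(1486,485 \right)}} = \frac{1}{-8881928 + \sqrt{-1545 + 485}} = \frac{1}{-8881928 + \sqrt{-1060}} = \frac{1}{-8881928 + 2 i \sqrt{265}}$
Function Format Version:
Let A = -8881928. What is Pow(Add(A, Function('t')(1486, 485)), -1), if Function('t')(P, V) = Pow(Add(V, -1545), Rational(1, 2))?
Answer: Add(Rational(-2220482, 19722161249561), Mul(Rational(-1, 39444322499122), I, Pow(265, Rational(1, 2)))) ≈ Add(-1.1259e-7, Mul(-4.1270e-13, I))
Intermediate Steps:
Function('t')(P, V) = Pow(Add(-1545, V), Rational(1, 2))
Pow(Add(A, Function('t')(1486, 485)), -1) = Pow(Add(-8881928, Pow(Add(-1545, 485), Rational(1, 2))), -1) = Pow(Add(-8881928, Pow(-1060, Rational(1, 2))), -1) = Pow(Add(-8881928, Mul(2, I, Pow(265, Rational(1, 2)))), -1)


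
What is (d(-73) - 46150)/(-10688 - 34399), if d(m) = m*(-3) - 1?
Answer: 45932/45087 ≈ 1.0187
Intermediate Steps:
d(m) = -1 - 3*m (d(m) = -3*m - 1 = -1 - 3*m)
(d(-73) - 46150)/(-10688 - 34399) = ((-1 - 3*(-73)) - 46150)/(-10688 - 34399) = ((-1 + 219) - 46150)/(-45087) = (218 - 46150)*(-1/45087) = -45932*(-1/45087) = 45932/45087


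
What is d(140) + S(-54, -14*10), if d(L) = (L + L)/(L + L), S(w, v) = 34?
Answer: 35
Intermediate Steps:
d(L) = 1 (d(L) = (2*L)/((2*L)) = (2*L)*(1/(2*L)) = 1)
d(140) + S(-54, -14*10) = 1 + 34 = 35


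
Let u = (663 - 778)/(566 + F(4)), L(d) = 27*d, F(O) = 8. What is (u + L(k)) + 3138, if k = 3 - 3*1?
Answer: 1801097/574 ≈ 3137.8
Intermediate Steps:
k = 0 (k = 3 - 3 = 0)
u = -115/574 (u = (663 - 778)/(566 + 8) = -115/574 ≈ -0.20035)
(u + L(k)) + 3138 = (-115/574 + 27*0) + 3138 = (-115/574 + 0) + 3138 = -115/574 + 3138 = 1801097/574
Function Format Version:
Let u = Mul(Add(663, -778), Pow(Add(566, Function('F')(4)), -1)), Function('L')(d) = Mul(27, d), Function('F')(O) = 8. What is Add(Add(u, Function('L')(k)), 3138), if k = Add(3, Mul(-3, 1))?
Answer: Rational(1801097, 574) ≈ 3137.8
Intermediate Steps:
k = 0 (k = Add(3, -3) = 0)
u = Rational(-115, 574) (u = Mul(Add(663, -778), Pow(Add(566, 8), -1)) = Mul(-115, Pow(574, -1)) = Mul(-115, Rational(1, 574)) = Rational(-115, 574) ≈ -0.20035)
Add(Add(u, Function('L')(k)), 3138) = Add(Add(Rational(-115, 574), Mul(27, 0)), 3138) = Add(Add(Rational(-115, 574), 0), 3138) = Add(Rational(-115, 574), 3138) = Rational(1801097, 574)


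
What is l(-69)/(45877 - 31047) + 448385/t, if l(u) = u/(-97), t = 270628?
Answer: 322512489841/194650542140 ≈ 1.6569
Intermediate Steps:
l(u) = -u/97 (l(u) = u*(-1/97) = -u/97)
l(-69)/(45877 - 31047) + 448385/t = (-1/97*(-69))/(45877 - 31047) + 448385/270628 = (69/97)/14830 + 448385*(1/270628) = (69/97)*(1/14830) + 448385/270628 = 69/1438510 + 448385/270628 = 322512489841/194650542140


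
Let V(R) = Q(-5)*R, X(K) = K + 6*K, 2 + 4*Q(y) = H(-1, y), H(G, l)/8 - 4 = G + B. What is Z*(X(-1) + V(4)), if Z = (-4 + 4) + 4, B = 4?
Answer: 188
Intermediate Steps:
H(G, l) = 64 + 8*G (H(G, l) = 32 + 8*(G + 4) = 32 + 8*(4 + G) = 32 + (32 + 8*G) = 64 + 8*G)
Q(y) = 27/2 (Q(y) = -½ + (64 + 8*(-1))/4 = -½ + (64 - 8)/4 = -½ + (¼)*56 = -½ + 14 = 27/2)
X(K) = 7*K
V(R) = 27*R/2
Z = 4 (Z = 0 + 4 = 4)
Z*(X(-1) + V(4)) = 4*(7*(-1) + (27/2)*4) = 4*(-7 + 54) = 4*47 = 188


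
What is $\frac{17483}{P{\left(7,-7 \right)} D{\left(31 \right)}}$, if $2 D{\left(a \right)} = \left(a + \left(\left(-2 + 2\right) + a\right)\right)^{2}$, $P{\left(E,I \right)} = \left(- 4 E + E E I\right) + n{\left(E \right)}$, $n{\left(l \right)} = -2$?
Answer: $- \frac{17483}{716906} \approx -0.024387$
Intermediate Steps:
$P{\left(E,I \right)} = -2 - 4 E + I E^{2}$ ($P{\left(E,I \right)} = \left(- 4 E + E E I\right) - 2 = \left(- 4 E + E^{2} I\right) - 2 = \left(- 4 E + I E^{2}\right) - 2 = -2 - 4 E + I E^{2}$)
$D{\left(a \right)} = 2 a^{2}$ ($D{\left(a \right)} = \frac{\left(a + \left(\left(-2 + 2\right) + a\right)\right)^{2}}{2} = \frac{\left(a + \left(0 + a\right)\right)^{2}}{2} = \frac{\left(a + a\right)^{2}}{2} = \frac{\left(2 a\right)^{2}}{2} = \frac{4 a^{2}}{2} = 2 a^{2}$)
$\frac{17483}{P{\left(7,-7 \right)} D{\left(31 \right)}} = \frac{17483}{\left(-2 - 28 - 7 \cdot 7^{2}\right) 2 \cdot 31^{2}} = \frac{17483}{\left(-2 - 28 - 343\right) 2 \cdot 961} = \frac{17483}{\left(-2 - 28 - 343\right) 1922} = \frac{17483}{\left(-373\right) 1922} = \frac{17483}{-716906} = 17483 \left(- \frac{1}{716906}\right) = - \frac{17483}{716906}$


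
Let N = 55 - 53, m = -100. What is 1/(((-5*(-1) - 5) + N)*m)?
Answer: -1/200 ≈ -0.0050000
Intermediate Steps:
N = 2
1/(((-5*(-1) - 5) + N)*m) = 1/(((-5*(-1) - 5) + 2)*(-100)) = 1/(((5 - 5) + 2)*(-100)) = 1/((0 + 2)*(-100)) = 1/(2*(-100)) = 1/(-200) = -1/200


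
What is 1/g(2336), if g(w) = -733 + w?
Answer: 1/1603 ≈ 0.00062383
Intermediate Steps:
1/g(2336) = 1/(-733 + 2336) = 1/1603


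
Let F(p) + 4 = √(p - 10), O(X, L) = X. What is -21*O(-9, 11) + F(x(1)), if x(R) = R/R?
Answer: 185 + 3*I ≈ 185.0 + 3.0*I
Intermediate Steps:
x(R) = 1
F(p) = -4 + √(-10 + p) (F(p) = -4 + √(p - 10) = -4 + √(-10 + p))
-21*O(-9, 11) + F(x(1)) = -21*(-9) + (-4 + √(-10 + 1)) = 189 + (-4 + √(-9)) = 189 + (-4 + 3*I) = 185 + 3*I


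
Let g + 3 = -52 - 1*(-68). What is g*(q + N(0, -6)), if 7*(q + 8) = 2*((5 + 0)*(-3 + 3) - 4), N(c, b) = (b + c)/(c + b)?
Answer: -741/7 ≈ -105.86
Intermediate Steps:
N(c, b) = 1 (N(c, b) = (b + c)/(b + c) = 1)
g = 13 (g = -3 + (-52 - 1*(-68)) = -3 + (-52 + 68) = -3 + 16 = 13)
q = -64/7 (q = -8 + (2*((5 + 0)*(-3 + 3) - 4))/7 = -8 + (2*(5*0 - 4))/7 = -8 + (2*(0 - 4))/7 = -8 + (2*(-4))/7 = -8 + (⅐)*(-8) = -8 - 8/7 = -64/7 ≈ -9.1429)
g*(q + N(0, -6)) = 13*(-64/7 + 1) = 13*(-57/7) = -741/7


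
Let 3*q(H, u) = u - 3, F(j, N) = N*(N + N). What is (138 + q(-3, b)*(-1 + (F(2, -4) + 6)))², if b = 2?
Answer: 142129/9 ≈ 15792.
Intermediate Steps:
F(j, N) = 2*N² (F(j, N) = N*(2*N) = 2*N²)
q(H, u) = -1 + u/3 (q(H, u) = (u - 3)/3 = (-3 + u)/3 = -1 + u/3)
(138 + q(-3, b)*(-1 + (F(2, -4) + 6)))² = (138 + (-1 + (⅓)*2)*(-1 + (2*(-4)² + 6)))² = (138 + (-1 + ⅔)*(-1 + (2*16 + 6)))² = (138 - (-1 + (32 + 6))/3)² = (138 - (-1 + 38)/3)² = (138 - ⅓*37)² = (138 - 37/3)² = (377/3)² = 142129/9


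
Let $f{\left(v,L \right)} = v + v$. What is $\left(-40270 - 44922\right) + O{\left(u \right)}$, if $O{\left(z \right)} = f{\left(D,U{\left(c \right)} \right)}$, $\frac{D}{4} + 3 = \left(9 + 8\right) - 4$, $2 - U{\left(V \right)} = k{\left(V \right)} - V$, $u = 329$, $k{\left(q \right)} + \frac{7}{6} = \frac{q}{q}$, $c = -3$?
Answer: $-85112$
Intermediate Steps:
$k{\left(q \right)} = - \frac{1}{6}$ ($k{\left(q \right)} = - \frac{7}{6} + \frac{q}{q} = - \frac{7}{6} + 1 = - \frac{1}{6}$)
$U{\left(V \right)} = \frac{13}{6} + V$ ($U{\left(V \right)} = 2 - \left(- \frac{1}{6} - V\right) = 2 + \left(\frac{1}{6} + V\right) = \frac{13}{6} + V$)
$D = 40$ ($D = -12 + 4 \left(\left(9 + 8\right) - 4\right) = -12 + 4 \left(17 - 4\right) = -12 + 4 \cdot 13 = -12 + 52 = 40$)
$f{\left(v,L \right)} = 2 v$
$O{\left(z \right)} = 80$ ($O{\left(z \right)} = 2 \cdot 40 = 80$)
$\left(-40270 - 44922\right) + O{\left(u \right)} = \left(-40270 - 44922\right) + 80 = -85192 + 80 = -85112$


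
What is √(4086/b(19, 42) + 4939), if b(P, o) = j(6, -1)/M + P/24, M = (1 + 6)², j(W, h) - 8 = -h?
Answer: √12009283843/1147 ≈ 95.542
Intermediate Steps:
j(W, h) = 8 - h
M = 49 (M = 7² = 49)
b(P, o) = 9/49 + P/24 (b(P, o) = (8 - 1*(-1))/49 + P/24 = (8 + 1)*(1/49) + P*(1/24) = 9*(1/49) + P/24 = 9/49 + P/24)
√(4086/b(19, 42) + 4939) = √(4086/(9/49 + (1/24)*19) + 4939) = √(4086/(9/49 + 19/24) + 4939) = √(4086/(1147/1176) + 4939) = √(4086*(1176/1147) + 4939) = √(4805136/1147 + 4939) = √(10470169/1147) = √12009283843/1147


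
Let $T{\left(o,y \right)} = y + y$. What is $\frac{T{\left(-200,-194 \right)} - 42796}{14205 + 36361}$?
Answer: $- \frac{21592}{25283} \approx -0.85401$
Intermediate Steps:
$T{\left(o,y \right)} = 2 y$
$\frac{T{\left(-200,-194 \right)} - 42796}{14205 + 36361} = \frac{2 \left(-194\right) - 42796}{14205 + 36361} = \frac{-388 - 42796}{50566} = \left(-43184\right) \frac{1}{50566} = - \frac{21592}{25283}$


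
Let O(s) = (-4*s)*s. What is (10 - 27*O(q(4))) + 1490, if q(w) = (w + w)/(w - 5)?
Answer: 8412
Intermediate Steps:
q(w) = 2*w/(-5 + w) (q(w) = (2*w)/(-5 + w) = 2*w/(-5 + w))
O(s) = -4*s**2
(10 - 27*O(q(4))) + 1490 = (10 - (-108)*(2*4/(-5 + 4))**2) + 1490 = (10 - (-108)*(2*4/(-1))**2) + 1490 = (10 - (-108)*(2*4*(-1))**2) + 1490 = (10 - (-108)*(-8)**2) + 1490 = (10 - (-108)*64) + 1490 = (10 - 27*(-256)) + 1490 = (10 + 6912) + 1490 = 6922 + 1490 = 8412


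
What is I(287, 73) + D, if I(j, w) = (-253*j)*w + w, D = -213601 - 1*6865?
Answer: -5520996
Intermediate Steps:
D = -220466 (D = -213601 - 6865 = -220466)
I(j, w) = w - 253*j*w (I(j, w) = -253*j*w + w = w - 253*j*w)
I(287, 73) + D = 73*(1 - 253*287) - 220466 = 73*(1 - 72611) - 220466 = 73*(-72610) - 220466 = -5300530 - 220466 = -5520996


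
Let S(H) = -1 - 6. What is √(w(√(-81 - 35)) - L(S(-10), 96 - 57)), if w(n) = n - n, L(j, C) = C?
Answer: I*√39 ≈ 6.245*I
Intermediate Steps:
S(H) = -7
w(n) = 0
√(w(√(-81 - 35)) - L(S(-10), 96 - 57)) = √(0 - (96 - 57)) = √(0 - 1*39) = √(0 - 39) = √(-39) = I*√39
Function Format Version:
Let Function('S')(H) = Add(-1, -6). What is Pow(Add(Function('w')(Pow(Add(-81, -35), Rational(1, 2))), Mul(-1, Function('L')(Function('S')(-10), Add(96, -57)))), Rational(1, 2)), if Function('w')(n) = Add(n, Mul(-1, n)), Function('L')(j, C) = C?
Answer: Mul(I, Pow(39, Rational(1, 2))) ≈ Mul(6.2450, I)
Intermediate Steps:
Function('S')(H) = -7
Function('w')(n) = 0
Pow(Add(Function('w')(Pow(Add(-81, -35), Rational(1, 2))), Mul(-1, Function('L')(Function('S')(-10), Add(96, -57)))), Rational(1, 2)) = Pow(Add(0, Mul(-1, Add(96, -57))), Rational(1, 2)) = Pow(Add(0, Mul(-1, 39)), Rational(1, 2)) = Pow(Add(0, -39), Rational(1, 2)) = Pow(-39, Rational(1, 2)) = Mul(I, Pow(39, Rational(1, 2)))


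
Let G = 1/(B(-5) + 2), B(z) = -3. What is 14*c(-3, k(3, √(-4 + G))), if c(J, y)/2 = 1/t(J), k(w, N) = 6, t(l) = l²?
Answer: 28/9 ≈ 3.1111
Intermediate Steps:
G = -1 (G = 1/(-3 + 2) = 1/(-1) = -1)
c(J, y) = 2/J² (c(J, y) = 2/(J²) = 2/J²)
14*c(-3, k(3, √(-4 + G))) = 14*(2/(-3)²) = 14*(2*(⅑)) = 14*(2/9) = 28/9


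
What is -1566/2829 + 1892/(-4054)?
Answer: -1950172/1911461 ≈ -1.0203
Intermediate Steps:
-1566/2829 + 1892/(-4054) = -1566*1/2829 + 1892*(-1/4054) = -522/943 - 946/2027 = -1950172/1911461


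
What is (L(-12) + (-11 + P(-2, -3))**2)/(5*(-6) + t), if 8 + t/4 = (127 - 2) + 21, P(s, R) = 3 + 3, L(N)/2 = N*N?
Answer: 313/522 ≈ 0.59962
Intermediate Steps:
L(N) = 2*N**2 (L(N) = 2*(N*N) = 2*N**2)
P(s, R) = 6
t = 552 (t = -32 + 4*((127 - 2) + 21) = -32 + 4*(125 + 21) = -32 + 4*146 = -32 + 584 = 552)
(L(-12) + (-11 + P(-2, -3))**2)/(5*(-6) + t) = (2*(-12)**2 + (-11 + 6)**2)/(5*(-6) + 552) = (2*144 + (-5)**2)/(-30 + 552) = (288 + 25)/522 = 313*(1/522) = 313/522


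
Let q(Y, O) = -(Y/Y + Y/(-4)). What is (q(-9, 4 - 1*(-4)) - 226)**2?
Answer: 840889/16 ≈ 52556.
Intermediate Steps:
q(Y, O) = -1 + Y/4 (q(Y, O) = -(1 + Y*(-1/4)) = -(1 - Y/4) = -1 + Y/4)
(q(-9, 4 - 1*(-4)) - 226)**2 = ((-1 + (1/4)*(-9)) - 226)**2 = ((-1 - 9/4) - 226)**2 = (-13/4 - 226)**2 = (-917/4)**2 = 840889/16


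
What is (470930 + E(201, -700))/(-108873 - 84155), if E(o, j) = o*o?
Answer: -511331/193028 ≈ -2.6490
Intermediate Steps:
E(o, j) = o²
(470930 + E(201, -700))/(-108873 - 84155) = (470930 + 201²)/(-108873 - 84155) = (470930 + 40401)/(-193028) = 511331*(-1/193028) = -511331/193028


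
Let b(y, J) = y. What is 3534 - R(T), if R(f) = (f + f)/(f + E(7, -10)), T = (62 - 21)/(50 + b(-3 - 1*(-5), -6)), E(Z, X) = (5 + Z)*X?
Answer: 21907348/6199 ≈ 3534.0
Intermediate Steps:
E(Z, X) = X*(5 + Z)
T = 41/52 (T = (62 - 21)/(50 + (-3 - 1*(-5))) = 41/(50 + (-3 + 5)) = 41/(50 + 2) = 41/52 ≈ 0.78846)
R(f) = 2*f/(-120 + f) (R(f) = (f + f)/(f - 10*(5 + 7)) = (2*f)/(f - 10*12) = (2*f)/(f - 120) = (2*f)/(-120 + f) = 2*f/(-120 + f))
3534 - R(T) = 3534 - 2*41/(52*(-120 + 41/52)) = 3534 - 2*41/(52*(-6199/52)) = 3534 - 2*41*(-52)/(52*6199) = 3534 - 1*(-82/6199) = 3534 + 82/6199 = 21907348/6199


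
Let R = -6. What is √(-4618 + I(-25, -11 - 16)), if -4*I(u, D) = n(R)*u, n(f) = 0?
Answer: I*√4618 ≈ 67.956*I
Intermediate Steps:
I(u, D) = 0 (I(u, D) = -0*u = -¼*0 = 0)
√(-4618 + I(-25, -11 - 16)) = √(-4618 + 0) = √(-4618) = I*√4618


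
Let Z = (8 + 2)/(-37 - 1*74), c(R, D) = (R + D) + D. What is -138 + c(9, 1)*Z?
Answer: -15428/111 ≈ -138.99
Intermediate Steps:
c(R, D) = R + 2*D (c(R, D) = (D + R) + D = R + 2*D)
Z = -10/111 (Z = 10/(-37 - 74) = 10/(-111) = 10*(-1/111) = -10/111 ≈ -0.090090)
-138 + c(9, 1)*Z = -138 + (9 + 2*1)*(-10/111) = -138 + (9 + 2)*(-10/111) = -138 + 11*(-10/111) = -138 - 110/111 = -15428/111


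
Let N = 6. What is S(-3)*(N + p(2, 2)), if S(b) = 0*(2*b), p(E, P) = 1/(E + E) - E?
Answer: 0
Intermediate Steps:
p(E, P) = 1/(2*E) - E
S(b) = 0
S(-3)*(N + p(2, 2)) = 0*(6 + ((1/2)/2 - 1*2)) = 0*(6 + ((1/2)*(1/2) - 2)) = 0*(6 + (1/4 - 2)) = 0*(6 - 7/4) = 0*(17/4) = 0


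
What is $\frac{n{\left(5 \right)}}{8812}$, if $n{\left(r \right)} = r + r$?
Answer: $\frac{5}{4406} \approx 0.0011348$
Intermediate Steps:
$n{\left(r \right)} = 2 r$
$\frac{n{\left(5 \right)}}{8812} = \frac{2 \cdot 5}{8812} = 10 \cdot \frac{1}{8812} = \frac{5}{4406}$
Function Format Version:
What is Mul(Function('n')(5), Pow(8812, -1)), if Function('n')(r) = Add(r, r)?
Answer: Rational(5, 4406) ≈ 0.0011348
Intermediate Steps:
Function('n')(r) = Mul(2, r)
Mul(Function('n')(5), Pow(8812, -1)) = Mul(Mul(2, 5), Pow(8812, -1)) = Mul(10, Rational(1, 8812)) = Rational(5, 4406)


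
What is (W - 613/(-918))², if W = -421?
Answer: 148891798225/842724 ≈ 1.7668e+5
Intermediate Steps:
(W - 613/(-918))² = (-421 - 613/(-918))² = (-421 - 613*(-1/918))² = (-421 + 613/918)² = (-385865/918)² = 148891798225/842724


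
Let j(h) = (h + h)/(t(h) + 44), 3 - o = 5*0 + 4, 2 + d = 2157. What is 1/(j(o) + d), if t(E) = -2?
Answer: 21/45254 ≈ 0.00046405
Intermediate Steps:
d = 2155 (d = -2 + 2157 = 2155)
o = -1 (o = 3 - (5*0 + 4) = 3 - (0 + 4) = 3 - 1*4 = 3 - 4 = -1)
j(h) = h/21 (j(h) = (h + h)/(-2 + 44) = (2*h)/42 = (2*h)*(1/42) = h/21)
1/(j(o) + d) = 1/((1/21)*(-1) + 2155) = 1/(-1/21 + 2155) = 1/(45254/21) = 21/45254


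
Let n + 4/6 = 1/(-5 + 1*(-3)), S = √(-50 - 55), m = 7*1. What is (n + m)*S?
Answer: 149*I*√105/24 ≈ 63.616*I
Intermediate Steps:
m = 7
S = I*√105 (S = √(-105) = I*√105 ≈ 10.247*I)
n = -19/24 (n = -⅔ + 1/(-5 + 1*(-3)) = -⅔ + 1/(-5 - 3) = -⅔ + 1/(-8) = -⅔ - ⅛ = -19/24 ≈ -0.79167)
(n + m)*S = (-19/24 + 7)*(I*√105) = 149*(I*√105)/24 = 149*I*√105/24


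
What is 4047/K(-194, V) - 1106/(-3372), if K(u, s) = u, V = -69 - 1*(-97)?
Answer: -1678990/81771 ≈ -20.533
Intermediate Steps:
V = 28 (V = -69 + 97 = 28)
4047/K(-194, V) - 1106/(-3372) = 4047/(-194) - 1106/(-3372) = 4047*(-1/194) - 1106*(-1/3372) = -4047/194 + 553/1686 = -1678990/81771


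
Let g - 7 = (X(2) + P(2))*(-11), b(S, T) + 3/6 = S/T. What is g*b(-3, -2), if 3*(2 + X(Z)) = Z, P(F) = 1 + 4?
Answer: -100/3 ≈ -33.333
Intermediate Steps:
b(S, T) = -1/2 + S/T
P(F) = 5
X(Z) = -2 + Z/3
g = -100/3 (g = 7 + ((-2 + (1/3)*2) + 5)*(-11) = 7 + ((-2 + 2/3) + 5)*(-11) = 7 + (-4/3 + 5)*(-11) = 7 + (11/3)*(-11) = 7 - 121/3 = -100/3 ≈ -33.333)
g*b(-3, -2) = -100*(-3 - 1/2*(-2))/(3*(-2)) = -(-50)*(-3 + 1)/3 = -(-50)*(-2)/3 = -100/3*1 = -100/3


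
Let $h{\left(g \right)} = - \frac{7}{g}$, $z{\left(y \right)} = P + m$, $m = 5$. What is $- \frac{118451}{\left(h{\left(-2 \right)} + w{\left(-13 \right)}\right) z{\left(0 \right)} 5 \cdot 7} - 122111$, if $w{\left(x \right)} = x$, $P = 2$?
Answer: $- \frac{568189803}{4655} \approx -1.2206 \cdot 10^{5}$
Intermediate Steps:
$z{\left(y \right)} = 7$ ($z{\left(y \right)} = 2 + 5 = 7$)
$- \frac{118451}{\left(h{\left(-2 \right)} + w{\left(-13 \right)}\right) z{\left(0 \right)} 5 \cdot 7} - 122111 = - \frac{118451}{\left(- \frac{7}{-2} - 13\right) 7 \cdot 5 \cdot 7} - 122111 = - \frac{118451}{\left(\left(-7\right) \left(- \frac{1}{2}\right) - 13\right) 35 \cdot 7} - 122111 = - \frac{118451}{\left(\frac{7}{2} - 13\right) 245} - 122111 = - \frac{118451}{\left(- \frac{19}{2}\right) 245} - 122111 = - \frac{118451}{- \frac{4655}{2}} - 122111 = \left(-118451\right) \left(- \frac{2}{4655}\right) - 122111 = \frac{236902}{4655} - 122111 = - \frac{568189803}{4655}$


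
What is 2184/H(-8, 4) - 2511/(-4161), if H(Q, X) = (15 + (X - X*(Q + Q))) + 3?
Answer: 1550595/59641 ≈ 25.999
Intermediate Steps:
H(Q, X) = 18 + X - 2*Q*X (H(Q, X) = (15 + (X - X*2*Q)) + 3 = (15 + (X - 2*Q*X)) + 3 = (15 + X - 2*Q*X) + 3 = 18 + X - 2*Q*X)
2184/H(-8, 4) - 2511/(-4161) = 2184/(18 + 4 - 2*(-8)*4) - 2511/(-4161) = 2184/(18 + 4 + 64) - 2511*(-1/4161) = 2184/86 + 837/1387 = 2184*(1/86) + 837/1387 = 1092/43 + 837/1387 = 1550595/59641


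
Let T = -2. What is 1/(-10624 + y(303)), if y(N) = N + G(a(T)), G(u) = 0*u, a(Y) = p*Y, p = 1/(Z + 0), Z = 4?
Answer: -1/10321 ≈ -9.6890e-5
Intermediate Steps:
p = ¼ (p = 1/(4 + 0) = 1/4 = ¼ ≈ 0.25000)
a(Y) = Y/4
G(u) = 0
y(N) = N (y(N) = N + 0 = N)
1/(-10624 + y(303)) = 1/(-10624 + 303) = 1/(-10321) = -1/10321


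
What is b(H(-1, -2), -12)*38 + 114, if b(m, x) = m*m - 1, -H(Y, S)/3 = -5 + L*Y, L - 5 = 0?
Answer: 34276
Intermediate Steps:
L = 5 (L = 5 + 0 = 5)
H(Y, S) = 15 - 15*Y (H(Y, S) = -3*(-5 + 5*Y) = 15 - 15*Y)
b(m, x) = -1 + m² (b(m, x) = m² - 1 = -1 + m²)
b(H(-1, -2), -12)*38 + 114 = (-1 + (15 - 15*(-1))²)*38 + 114 = (-1 + (15 + 15)²)*38 + 114 = (-1 + 30²)*38 + 114 = (-1 + 900)*38 + 114 = 899*38 + 114 = 34162 + 114 = 34276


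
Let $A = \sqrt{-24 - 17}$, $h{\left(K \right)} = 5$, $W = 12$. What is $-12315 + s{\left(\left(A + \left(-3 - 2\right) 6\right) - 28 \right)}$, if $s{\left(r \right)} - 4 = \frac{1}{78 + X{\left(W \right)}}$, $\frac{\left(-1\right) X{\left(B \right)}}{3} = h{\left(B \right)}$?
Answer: $- \frac{775592}{63} \approx -12311.0$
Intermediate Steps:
$A = i \sqrt{41}$ ($A = \sqrt{-41} = i \sqrt{41} \approx 6.4031 i$)
$X{\left(B \right)} = -15$ ($X{\left(B \right)} = \left(-3\right) 5 = -15$)
$s{\left(r \right)} = \frac{253}{63}$ ($s{\left(r \right)} = 4 + \frac{1}{78 - 15} = 4 + \frac{1}{63} = \frac{253}{63}$)
$-12315 + s{\left(\left(A + \left(-3 - 2\right) 6\right) - 28 \right)} = -12315 + \frac{253}{63} = - \frac{775592}{63}$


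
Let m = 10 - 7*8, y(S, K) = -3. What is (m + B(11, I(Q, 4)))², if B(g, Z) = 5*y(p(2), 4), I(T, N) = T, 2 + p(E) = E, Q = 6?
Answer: 3721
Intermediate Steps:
p(E) = -2 + E
B(g, Z) = -15 (B(g, Z) = 5*(-3) = -15)
m = -46 (m = 10 - 56 = -46)
(m + B(11, I(Q, 4)))² = (-46 - 15)² = (-61)² = 3721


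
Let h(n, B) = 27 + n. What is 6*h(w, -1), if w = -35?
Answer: -48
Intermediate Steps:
6*h(w, -1) = 6*(27 - 35) = 6*(-8) = -48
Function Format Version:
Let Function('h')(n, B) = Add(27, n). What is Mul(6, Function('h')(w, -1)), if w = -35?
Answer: -48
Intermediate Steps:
Mul(6, Function('h')(w, -1)) = Mul(6, Add(27, -35)) = Mul(6, -8) = -48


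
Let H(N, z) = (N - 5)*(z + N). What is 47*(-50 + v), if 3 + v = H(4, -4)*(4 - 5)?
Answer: -2491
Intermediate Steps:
H(N, z) = (-5 + N)*(N + z)
v = -3 (v = -3 + (4² - 5*4 - 5*(-4) + 4*(-4))*(4 - 5) = -3 + (16 - 20 + 20 - 16)*(-1) = -3 + 0*(-1) = -3 + 0 = -3)
47*(-50 + v) = 47*(-50 - 3) = 47*(-53) = -2491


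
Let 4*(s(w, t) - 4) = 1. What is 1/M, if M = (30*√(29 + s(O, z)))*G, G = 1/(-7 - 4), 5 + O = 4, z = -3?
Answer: -11*√133/1995 ≈ -0.063588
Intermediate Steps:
O = -1 (O = -5 + 4 = -1)
s(w, t) = 17/4 (s(w, t) = 4 + (¼)*1 = 4 + ¼ = 17/4)
G = -1/11 (G = 1/(-11) = -1/11 ≈ -0.090909)
M = -15*√133/11 (M = (30*√(29 + 17/4))*(-1/11) = (30*√(133/4))*(-1/11) = (30*(√133/2))*(-1/11) = (15*√133)*(-1/11) = -15*√133/11 ≈ -15.726)
1/M = 1/(-15*√133/11) = -11*√133/1995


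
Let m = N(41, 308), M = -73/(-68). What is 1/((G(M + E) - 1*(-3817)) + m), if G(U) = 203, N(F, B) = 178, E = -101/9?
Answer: 1/4198 ≈ 0.00023821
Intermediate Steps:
M = 73/68 (M = -73*(-1/68) = 73/68 ≈ 1.0735)
E = -101/9 (E = -101*⅑ = -101/9 ≈ -11.222)
m = 178
1/((G(M + E) - 1*(-3817)) + m) = 1/((203 - 1*(-3817)) + 178) = 1/((203 + 3817) + 178) = 1/(4020 + 178) = 1/4198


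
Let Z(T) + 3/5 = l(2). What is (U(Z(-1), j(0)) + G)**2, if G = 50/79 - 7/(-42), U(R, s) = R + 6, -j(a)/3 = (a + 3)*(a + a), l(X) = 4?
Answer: 584333929/5616900 ≈ 104.03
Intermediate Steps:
Z(T) = 17/5 (Z(T) = -3/5 + 4 = 17/5)
j(a) = -6*a*(3 + a) (j(a) = -3*(a + 3)*(a + a) = -3*(3 + a)*2*a = -6*a*(3 + a))
U(R, s) = 6 + R
G = 379/474 (G = 50*(1/79) - 7*(-1/42) = 50/79 + 1/6 = 379/474 ≈ 0.79958)
(U(Z(-1), j(0)) + G)**2 = ((6 + 17/5) + 379/474)**2 = (47/5 + 379/474)**2 = (24173/2370)**2 = 584333929/5616900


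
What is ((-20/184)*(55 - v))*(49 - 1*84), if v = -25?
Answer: 7000/23 ≈ 304.35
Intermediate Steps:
((-20/184)*(55 - v))*(49 - 1*84) = ((-20/184)*(55 - 1*(-25)))*(49 - 1*84) = ((-20*1/184)*(55 + 25))*(49 - 84) = -5/46*80*(-35) = -200/23*(-35) = 7000/23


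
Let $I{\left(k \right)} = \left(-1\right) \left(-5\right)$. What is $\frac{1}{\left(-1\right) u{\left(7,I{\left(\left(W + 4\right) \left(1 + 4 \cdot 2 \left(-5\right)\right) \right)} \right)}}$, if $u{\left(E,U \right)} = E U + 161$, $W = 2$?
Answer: $- \frac{1}{196} \approx -0.005102$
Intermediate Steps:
$I{\left(k \right)} = 5$
$u{\left(E,U \right)} = 161 + E U$
$\frac{1}{\left(-1\right) u{\left(7,I{\left(\left(W + 4\right) \left(1 + 4 \cdot 2 \left(-5\right)\right) \right)} \right)}} = \frac{1}{\left(-1\right) \left(161 + 7 \cdot 5\right)} = \frac{1}{\left(-1\right) \left(161 + 35\right)} = \frac{1}{\left(-1\right) 196} = \frac{1}{-196} = - \frac{1}{196}$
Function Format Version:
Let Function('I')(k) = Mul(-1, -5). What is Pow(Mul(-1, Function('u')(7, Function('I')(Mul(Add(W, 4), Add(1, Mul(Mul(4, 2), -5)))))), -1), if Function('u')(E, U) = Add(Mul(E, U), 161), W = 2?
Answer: Rational(-1, 196) ≈ -0.0051020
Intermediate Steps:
Function('I')(k) = 5
Function('u')(E, U) = Add(161, Mul(E, U))
Pow(Mul(-1, Function('u')(7, Function('I')(Mul(Add(W, 4), Add(1, Mul(Mul(4, 2), -5)))))), -1) = Pow(Mul(-1, Add(161, Mul(7, 5))), -1) = Pow(Mul(-1, Add(161, 35)), -1) = Pow(Mul(-1, 196), -1) = Pow(-196, -1) = Rational(-1, 196)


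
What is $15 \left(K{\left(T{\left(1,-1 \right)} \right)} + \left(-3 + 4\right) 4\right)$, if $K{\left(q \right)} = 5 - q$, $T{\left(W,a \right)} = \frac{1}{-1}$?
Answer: $150$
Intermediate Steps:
$T{\left(W,a \right)} = -1$
$15 \left(K{\left(T{\left(1,-1 \right)} \right)} + \left(-3 + 4\right) 4\right) = 15 \left(\left(5 - -1\right) + \left(-3 + 4\right) 4\right) = 15 \left(\left(5 + 1\right) + 1 \cdot 4\right) = 15 \left(6 + 4\right) = 15 \cdot 10 = 150$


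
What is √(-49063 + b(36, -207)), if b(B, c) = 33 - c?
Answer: I*√48823 ≈ 220.96*I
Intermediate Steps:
√(-49063 + b(36, -207)) = √(-49063 + (33 - 1*(-207))) = √(-49063 + (33 + 207)) = √(-49063 + 240) = √(-48823) = I*√48823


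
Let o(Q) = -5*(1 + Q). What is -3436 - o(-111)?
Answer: -3986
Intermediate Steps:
o(Q) = -5 - 5*Q
-3436 - o(-111) = -3436 - (-5 - 5*(-111)) = -3436 - (-5 + 555) = -3436 - 1*550 = -3436 - 550 = -3986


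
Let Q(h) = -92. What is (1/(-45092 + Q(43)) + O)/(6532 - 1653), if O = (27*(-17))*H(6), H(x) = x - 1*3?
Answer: -62218369/220452736 ≈ -0.28223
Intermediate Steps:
H(x) = -3 + x (H(x) = x - 3 = -3 + x)
O = -1377 (O = (27*(-17))*(-3 + 6) = -459*3 = -1377)
(1/(-45092 + Q(43)) + O)/(6532 - 1653) = (1/(-45092 - 92) - 1377)/(6532 - 1653) = (1/(-45184) - 1377)/4879 = (-1/45184 - 1377)*(1/4879) = -62218369/45184*1/4879 = -62218369/220452736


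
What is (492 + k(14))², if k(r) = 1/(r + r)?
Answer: 189805729/784 ≈ 2.4210e+5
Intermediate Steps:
k(r) = 1/(2*r)
(492 + k(14))² = (492 + (½)/14)² = (492 + (½)*(1/14))² = (492 + 1/28)² = (13777/28)² = 189805729/784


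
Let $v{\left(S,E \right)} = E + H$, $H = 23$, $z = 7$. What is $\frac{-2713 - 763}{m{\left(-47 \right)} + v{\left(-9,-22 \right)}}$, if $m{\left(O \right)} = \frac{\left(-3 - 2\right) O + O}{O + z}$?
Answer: $\frac{34760}{37} \approx 939.46$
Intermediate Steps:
$m{\left(O \right)} = - \frac{4 O}{7 + O}$ ($m{\left(O \right)} = \frac{\left(-3 - 2\right) O + O}{O + 7} = \frac{- 5 O + O}{7 + O} = \frac{\left(-4\right) O}{7 + O} = - \frac{4 O}{7 + O}$)
$v{\left(S,E \right)} = 23 + E$ ($v{\left(S,E \right)} = E + 23 = 23 + E$)
$\frac{-2713 - 763}{m{\left(-47 \right)} + v{\left(-9,-22 \right)}} = \frac{-2713 - 763}{\left(-4\right) \left(-47\right) \frac{1}{7 - 47} + \left(23 - 22\right)} = - \frac{3476}{\left(-4\right) \left(-47\right) \frac{1}{-40} + 1} = - \frac{3476}{\left(-4\right) \left(-47\right) \left(- \frac{1}{40}\right) + 1} = - \frac{3476}{- \frac{47}{10} + 1} = - \frac{3476}{- \frac{37}{10}} = \left(-3476\right) \left(- \frac{10}{37}\right) = \frac{34760}{37}$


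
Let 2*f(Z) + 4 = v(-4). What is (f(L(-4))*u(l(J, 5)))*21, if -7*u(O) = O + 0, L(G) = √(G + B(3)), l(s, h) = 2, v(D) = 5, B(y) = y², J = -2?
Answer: -3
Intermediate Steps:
L(G) = √(9 + G) (L(G) = √(G + 3²) = √(G + 9) = √(9 + G))
f(Z) = ½ (f(Z) = -2 + (½)*5 = -2 + 5/2 = ½)
u(O) = -O/7 (u(O) = -(O + 0)/7 = -O/7)
(f(L(-4))*u(l(J, 5)))*21 = ((-⅐*2)/2)*21 = ((½)*(-2/7))*21 = -⅐*21 = -3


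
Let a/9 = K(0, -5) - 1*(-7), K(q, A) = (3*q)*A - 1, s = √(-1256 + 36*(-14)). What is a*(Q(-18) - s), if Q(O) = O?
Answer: -972 - 216*I*√110 ≈ -972.0 - 2265.4*I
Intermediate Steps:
s = 4*I*√110 (s = √(-1256 - 504) = √(-1760) = 4*I*√110 ≈ 41.952*I)
K(q, A) = -1 + 3*A*q (K(q, A) = 3*A*q - 1 = -1 + 3*A*q)
a = 54 (a = 9*((-1 + 3*(-5)*0) - 1*(-7)) = 9*((-1 + 0) + 7) = 9*(-1 + 7) = 9*6 = 54)
a*(Q(-18) - s) = 54*(-18 - 4*I*√110) = -972 - 216*I*√110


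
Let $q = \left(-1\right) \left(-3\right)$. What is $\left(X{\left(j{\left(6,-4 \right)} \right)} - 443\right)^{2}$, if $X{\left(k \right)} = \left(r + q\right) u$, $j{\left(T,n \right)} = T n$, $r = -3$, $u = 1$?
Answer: $196249$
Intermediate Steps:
$q = 3$
$X{\left(k \right)} = 0$ ($X{\left(k \right)} = \left(-3 + 3\right) 1 = 0 \cdot 1 = 0$)
$\left(X{\left(j{\left(6,-4 \right)} \right)} - 443\right)^{2} = \left(0 - 443\right)^{2} = \left(-443\right)^{2} = 196249$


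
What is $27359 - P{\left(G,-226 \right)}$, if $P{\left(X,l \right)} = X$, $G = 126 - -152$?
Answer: $27081$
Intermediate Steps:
$G = 278$ ($G = 126 + 152 = 278$)
$27359 - P{\left(G,-226 \right)} = 27359 - 278 = 27081$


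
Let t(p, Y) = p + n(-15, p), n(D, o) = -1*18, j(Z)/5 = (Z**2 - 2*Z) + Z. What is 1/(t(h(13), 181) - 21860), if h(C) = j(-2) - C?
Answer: -1/21861 ≈ -4.5744e-5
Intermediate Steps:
j(Z) = -5*Z + 5*Z**2 (j(Z) = 5*((Z**2 - 2*Z) + Z) = 5*(Z**2 - Z) = -5*Z + 5*Z**2)
n(D, o) = -18
h(C) = 30 - C (h(C) = 5*(-2)*(-1 - 2) - C = 5*(-2)*(-3) - C = 30 - C)
t(p, Y) = -18 + p (t(p, Y) = p - 18 = -18 + p)
1/(t(h(13), 181) - 21860) = 1/((-18 + (30 - 1*13)) - 21860) = 1/((-18 + (30 - 13)) - 21860) = 1/((-18 + 17) - 21860) = 1/(-1 - 21860) = 1/(-21861) = -1/21861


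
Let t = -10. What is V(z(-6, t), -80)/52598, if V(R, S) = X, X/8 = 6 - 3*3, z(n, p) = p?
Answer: -12/26299 ≈ -0.00045629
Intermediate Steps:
X = -24 (X = 8*(6 - 3*3) = 8*(6 - 9) = 8*(-3) = -24)
V(R, S) = -24
V(z(-6, t), -80)/52598 = -24/52598 = -24*1/52598 = -12/26299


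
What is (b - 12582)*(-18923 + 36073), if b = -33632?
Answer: -792570100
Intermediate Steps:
(b - 12582)*(-18923 + 36073) = (-33632 - 12582)*(-18923 + 36073) = -46214*17150 = -792570100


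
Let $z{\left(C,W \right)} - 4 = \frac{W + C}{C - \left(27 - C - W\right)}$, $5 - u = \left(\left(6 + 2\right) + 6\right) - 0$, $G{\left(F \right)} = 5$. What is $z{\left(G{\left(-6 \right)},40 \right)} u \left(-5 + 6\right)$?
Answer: $- \frac{1233}{23} \approx -53.609$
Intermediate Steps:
$u = -9$ ($u = 5 - \left(\left(\left(6 + 2\right) + 6\right) - 0\right) = 5 - \left(\left(8 + 6\right) + 0\right) = 5 - \left(14 + 0\right) = 5 - 14 = -9$)
$z{\left(C,W \right)} = 4 + \frac{C + W}{-27 + W + 2 C}$ ($z{\left(C,W \right)} = 4 + \frac{W + C}{C - \left(27 - C - W\right)} = 4 + \frac{C + W}{C + \left(-27 + C + W\right)} = 4 + \frac{C + W}{-27 + W + 2 C}$)
$z{\left(G{\left(-6 \right)},40 \right)} u \left(-5 + 6\right) = \frac{-108 + 5 \cdot 40 + 9 \cdot 5}{-27 + 40 + 2 \cdot 5} \left(- 9 \left(-5 + 6\right)\right) = \frac{-108 + 200 + 45}{-27 + 40 + 10} \left(\left(-9\right) 1\right) = \frac{1}{23} \cdot 137 \left(-9\right) = \frac{137}{23} \left(-9\right) = - \frac{1233}{23}$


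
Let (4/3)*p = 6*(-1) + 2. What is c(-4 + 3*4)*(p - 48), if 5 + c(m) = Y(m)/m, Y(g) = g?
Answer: 204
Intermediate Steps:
p = -3 (p = 3*(6*(-1) + 2)/4 = 3*(-6 + 2)/4 = (¾)*(-4) = -3)
c(m) = -4 (c(m) = -5 + m/m = -5 + 1 = -4)
c(-4 + 3*4)*(p - 48) = -4*(-3 - 48) = -4*(-51) = 204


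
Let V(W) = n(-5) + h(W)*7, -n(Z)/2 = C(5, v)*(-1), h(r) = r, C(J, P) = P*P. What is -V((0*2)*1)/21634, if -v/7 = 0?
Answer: 0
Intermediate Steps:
v = 0 (v = -7*0 = 0)
C(J, P) = P²
n(Z) = 0 (n(Z) = -2*0²*(-1) = -0*(-1) = -2*0 = 0)
V(W) = 7*W (V(W) = 0 + W*7 = 0 + 7*W = 7*W)
-V((0*2)*1)/21634 = -7*(0*2)*1/21634 = -7*0*1*(1/21634) = -7*0*(1/21634) = -1*0*(1/21634) = 0*(1/21634) = 0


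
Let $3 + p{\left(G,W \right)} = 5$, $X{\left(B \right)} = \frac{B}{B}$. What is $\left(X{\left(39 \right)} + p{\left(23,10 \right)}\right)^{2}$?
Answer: $9$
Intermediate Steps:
$X{\left(B \right)} = 1$
$p{\left(G,W \right)} = 2$ ($p{\left(G,W \right)} = -3 + 5 = 2$)
$\left(X{\left(39 \right)} + p{\left(23,10 \right)}\right)^{2} = \left(1 + 2\right)^{2} = 3^{2} = 9$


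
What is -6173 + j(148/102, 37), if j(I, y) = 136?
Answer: -6037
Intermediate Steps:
-6173 + j(148/102, 37) = -6173 + 136 = -6037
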